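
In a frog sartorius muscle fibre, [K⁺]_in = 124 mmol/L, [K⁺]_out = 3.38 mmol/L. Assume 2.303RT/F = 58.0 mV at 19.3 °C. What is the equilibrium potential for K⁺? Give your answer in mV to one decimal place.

E = (58.0/z) · log₁₀([K⁺]_out/[K⁺]_in) with z = +1.
= (58.0/1) · log₁₀(3.38/124) = 58.00 · log₁₀(0.02726)
= 58.00 · (-1.5645) = -90.74 mV

-90.7 mV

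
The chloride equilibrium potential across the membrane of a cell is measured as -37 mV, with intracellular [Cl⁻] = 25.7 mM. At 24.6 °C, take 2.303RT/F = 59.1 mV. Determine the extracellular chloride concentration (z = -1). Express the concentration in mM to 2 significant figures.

Nernst: E = (59.1/-1) · log₁₀([out]/[in]), so log₁₀([out]/[in]) = -37.0 × -1 / 59.1 = 0.6261.
[out]/[in] = 10^(0.6261) = 4.227.
[out] = 4.227 × 25.7 = 108.6 mM.

110 mM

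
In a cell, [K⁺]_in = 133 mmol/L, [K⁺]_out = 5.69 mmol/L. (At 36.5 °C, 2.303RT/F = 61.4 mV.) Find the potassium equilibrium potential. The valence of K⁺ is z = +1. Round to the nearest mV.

E = (61.4/z) · log₁₀([K⁺]_out/[K⁺]_in) with z = +1.
= (61.4/1) · log₁₀(5.69/133) = 61.40 · log₁₀(0.04278)
= 61.40 · (-1.3687) = -84.04 mV

-84 mV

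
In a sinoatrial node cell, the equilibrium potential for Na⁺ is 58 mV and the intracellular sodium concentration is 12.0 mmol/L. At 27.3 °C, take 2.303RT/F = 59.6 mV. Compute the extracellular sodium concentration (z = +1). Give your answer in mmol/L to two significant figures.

Nernst: E = (59.6/1) · log₁₀([out]/[in]), so log₁₀([out]/[in]) = 58.0 × 1 / 59.6 = 0.9732.
[out]/[in] = 10^(0.9732) = 9.401.
[out] = 9.401 × 12.0 = 112.8 mmol/L.

110 mmol/L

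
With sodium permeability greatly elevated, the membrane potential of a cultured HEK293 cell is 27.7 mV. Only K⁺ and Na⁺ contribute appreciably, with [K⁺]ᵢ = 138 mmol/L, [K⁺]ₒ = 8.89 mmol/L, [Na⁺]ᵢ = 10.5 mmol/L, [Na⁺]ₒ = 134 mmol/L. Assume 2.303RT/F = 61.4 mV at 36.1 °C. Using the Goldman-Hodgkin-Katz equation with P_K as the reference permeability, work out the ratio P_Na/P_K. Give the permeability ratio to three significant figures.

Let α = P_Na/P_K. GHK: Vm = 61.4·log₁₀[(Kₒ + α·Naₒ)/(Kᵢ + α·Naᵢ)].
10^(Vm/61.4) = 10^(27.7/61.4) = 2.8258
So 2.8258·(Kᵢ + α·Naᵢ) = Kₒ + α·Naₒ → α = (2.8258·138.0 − 8.89) / (134.0 − 2.8258·10.5)
α = (390 − 8.89) / (134.0 − 29.67) = 381.1/104.3 = 3.653

3.65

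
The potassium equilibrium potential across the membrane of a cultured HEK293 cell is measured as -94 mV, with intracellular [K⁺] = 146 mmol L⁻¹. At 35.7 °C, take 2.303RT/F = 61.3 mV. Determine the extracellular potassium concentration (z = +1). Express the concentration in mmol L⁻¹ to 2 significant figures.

Nernst: E = (61.3/1) · log₁₀([out]/[in]), so log₁₀([out]/[in]) = -94.0 × 1 / 61.3 = -1.5334.
[out]/[in] = 10^(-1.5334) = 0.02928.
[out] = 0.02928 × 146 = 4.275 mmol L⁻¹.

4.3 mmol L⁻¹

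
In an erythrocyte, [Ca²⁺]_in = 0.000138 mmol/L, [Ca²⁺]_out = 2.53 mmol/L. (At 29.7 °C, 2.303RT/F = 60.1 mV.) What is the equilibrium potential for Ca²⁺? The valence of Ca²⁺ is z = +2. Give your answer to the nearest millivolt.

E = (60.1/z) · log₁₀([Ca²⁺]_out/[Ca²⁺]_in) with z = +2.
= (60.1/2) · log₁₀(2.53/0.000138) = 30.05 · log₁₀(1.833e+04)
= 30.05 · (4.2632) = 128.11 mV

128 mV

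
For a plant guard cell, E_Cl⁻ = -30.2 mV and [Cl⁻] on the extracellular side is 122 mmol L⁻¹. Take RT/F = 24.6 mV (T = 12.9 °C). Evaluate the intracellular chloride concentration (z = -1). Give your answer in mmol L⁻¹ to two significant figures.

36 mmol L⁻¹

Nernst: E = (24.6/-1) · ln([out]/[in]), so ln([out]/[in]) = -30.2 × -1 / 24.6 = 1.2276.
[out]/[in] = e^(1.2276) = 3.413.
[in] = 122 / 3.413 = 35.74 mmol L⁻¹.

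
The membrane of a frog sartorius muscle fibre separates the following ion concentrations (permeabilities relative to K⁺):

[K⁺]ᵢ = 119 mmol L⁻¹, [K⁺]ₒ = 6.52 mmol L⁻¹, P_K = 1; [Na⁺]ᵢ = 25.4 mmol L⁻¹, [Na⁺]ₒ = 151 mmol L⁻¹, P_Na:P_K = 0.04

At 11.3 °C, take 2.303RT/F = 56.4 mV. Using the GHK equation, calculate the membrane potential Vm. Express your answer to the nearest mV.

-55 mV

Vm = 56.4 · log₁₀[(Σ P·[cation]ₒ + Σ P·[anion]ᵢ) / (Σ P·[cation]ᵢ + Σ P·[anion]ₒ)]
Numerator = 1×6.52 + 0.04×151 = 12.56
Denominator = 1×119 + 0.04×25.4 = 120
Vm = 56.4 · log₁₀(0.10465) = 56.4 × (-0.9802) = -55.29 mV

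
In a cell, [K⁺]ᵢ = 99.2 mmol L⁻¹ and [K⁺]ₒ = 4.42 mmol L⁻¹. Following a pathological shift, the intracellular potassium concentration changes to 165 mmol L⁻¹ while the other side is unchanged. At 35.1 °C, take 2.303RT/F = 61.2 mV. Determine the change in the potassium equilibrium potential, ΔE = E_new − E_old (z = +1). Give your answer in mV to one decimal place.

-13.5 mV

E_old = (61.2/1)·log₁₀(4.42/99.2) = -82.69 mV
E_new = (61.2/1)·log₁₀(4.42/165) = -96.21 mV
ΔE = -96.21 − (-82.69) = -13.52 mV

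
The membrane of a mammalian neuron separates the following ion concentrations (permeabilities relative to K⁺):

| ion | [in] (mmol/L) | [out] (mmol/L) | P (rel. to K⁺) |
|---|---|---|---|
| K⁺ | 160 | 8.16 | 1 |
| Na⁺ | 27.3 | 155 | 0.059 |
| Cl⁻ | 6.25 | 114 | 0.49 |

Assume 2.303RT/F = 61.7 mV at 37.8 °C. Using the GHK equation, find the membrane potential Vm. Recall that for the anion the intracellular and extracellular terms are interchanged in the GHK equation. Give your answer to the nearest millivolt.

-63 mV

Vm = 61.7 · log₁₀[(Σ P·[cation]ₒ + Σ P·[anion]ᵢ) / (Σ P·[cation]ᵢ + Σ P·[anion]ₒ)]
Numerator = 1×8.16 + 0.059×155 + 0.49×6.25 = 20.37
Denominator = 1×160 + 0.059×27.3 + 0.49×114 = 217.5
Vm = 61.7 · log₁₀(0.093656) = 61.7 × (-1.0285) = -63.46 mV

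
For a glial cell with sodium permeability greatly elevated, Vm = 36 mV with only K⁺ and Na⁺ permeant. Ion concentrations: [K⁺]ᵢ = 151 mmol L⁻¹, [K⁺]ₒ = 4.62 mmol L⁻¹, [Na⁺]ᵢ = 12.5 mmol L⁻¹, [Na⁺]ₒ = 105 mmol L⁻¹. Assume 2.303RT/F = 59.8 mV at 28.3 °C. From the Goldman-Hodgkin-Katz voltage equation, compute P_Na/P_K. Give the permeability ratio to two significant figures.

11

Let α = P_Na/P_K. GHK: Vm = 59.8·log₁₀[(Kₒ + α·Naₒ)/(Kᵢ + α·Naᵢ)].
10^(Vm/59.8) = 10^(36.0/59.8) = 3.9995
So 3.9995·(Kᵢ + α·Naᵢ) = Kₒ + α·Naₒ → α = (3.9995·151.0 − 4.62) / (105.0 − 3.9995·12.5)
α = (603.9 − 4.62) / (105.0 − 49.99) = 599.3/55.01 = 10.9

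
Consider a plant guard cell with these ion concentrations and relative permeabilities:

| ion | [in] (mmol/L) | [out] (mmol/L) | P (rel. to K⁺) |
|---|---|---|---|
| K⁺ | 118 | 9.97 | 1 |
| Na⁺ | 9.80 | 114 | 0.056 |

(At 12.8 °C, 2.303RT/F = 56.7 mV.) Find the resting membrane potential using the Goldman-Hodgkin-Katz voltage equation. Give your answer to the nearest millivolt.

-49 mV

Vm = 56.7 · log₁₀[(Σ P·[cation]ₒ + Σ P·[anion]ᵢ) / (Σ P·[cation]ᵢ + Σ P·[anion]ₒ)]
Numerator = 1×9.97 + 0.056×114 = 16.35
Denominator = 1×118 + 0.056×9.80 = 118.5
Vm = 56.7 · log₁₀(0.13795) = 56.7 × (-0.8603) = -48.78 mV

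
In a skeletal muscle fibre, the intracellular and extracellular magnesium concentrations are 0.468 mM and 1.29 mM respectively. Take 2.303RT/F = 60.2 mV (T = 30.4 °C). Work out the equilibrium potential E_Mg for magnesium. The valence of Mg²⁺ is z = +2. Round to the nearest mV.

E = (60.2/z) · log₁₀([Mg²⁺]_out/[Mg²⁺]_in) with z = +2.
= (60.2/2) · log₁₀(1.29/0.468) = 30.10 · log₁₀(2.756)
= 30.10 · (0.4403) = 13.25 mV

13 mV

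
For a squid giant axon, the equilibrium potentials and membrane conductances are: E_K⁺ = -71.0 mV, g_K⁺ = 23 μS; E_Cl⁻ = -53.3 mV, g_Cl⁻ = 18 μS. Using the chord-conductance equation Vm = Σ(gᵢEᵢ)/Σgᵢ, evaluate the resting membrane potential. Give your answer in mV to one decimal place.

-63.2 mV

Σ gᵢEᵢ = 23·(-71.0) + 18·(-53.3) = -2592.40
Σ gᵢ = 23 + 18 = 41
Vm = -2592.40 / 41 = -63.23 mV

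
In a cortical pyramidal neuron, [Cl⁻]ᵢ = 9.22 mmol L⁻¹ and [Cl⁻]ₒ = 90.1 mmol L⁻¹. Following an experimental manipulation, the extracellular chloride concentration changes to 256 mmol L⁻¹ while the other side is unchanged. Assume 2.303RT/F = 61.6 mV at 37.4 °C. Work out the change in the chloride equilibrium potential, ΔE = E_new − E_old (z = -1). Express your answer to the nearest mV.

-28 mV

E_old = (61.6/-1)·log₁₀(90.1/9.22) = -60.98 mV
E_new = (61.6/-1)·log₁₀(256/9.22) = -88.92 mV
ΔE = -88.92 − (-60.98) = -27.94 mV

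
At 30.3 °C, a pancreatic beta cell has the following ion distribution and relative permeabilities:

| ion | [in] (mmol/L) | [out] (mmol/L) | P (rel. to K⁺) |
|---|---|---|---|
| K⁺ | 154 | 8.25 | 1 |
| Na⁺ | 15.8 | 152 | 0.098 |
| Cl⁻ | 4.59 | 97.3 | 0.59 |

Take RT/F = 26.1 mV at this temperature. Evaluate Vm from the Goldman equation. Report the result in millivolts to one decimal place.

Vm = 26.1 · ln[(Σ P·[cation]ₒ + Σ P·[anion]ᵢ) / (Σ P·[cation]ᵢ + Σ P·[anion]ₒ)]
Numerator = 1×8.25 + 0.098×152 + 0.59×4.59 = 25.85
Denominator = 1×154 + 0.098×15.8 + 0.59×97.3 = 213
Vm = 26.1 · ln(0.12141) = 26.1 × (-2.1086) = -55.03 mV

-55.0 mV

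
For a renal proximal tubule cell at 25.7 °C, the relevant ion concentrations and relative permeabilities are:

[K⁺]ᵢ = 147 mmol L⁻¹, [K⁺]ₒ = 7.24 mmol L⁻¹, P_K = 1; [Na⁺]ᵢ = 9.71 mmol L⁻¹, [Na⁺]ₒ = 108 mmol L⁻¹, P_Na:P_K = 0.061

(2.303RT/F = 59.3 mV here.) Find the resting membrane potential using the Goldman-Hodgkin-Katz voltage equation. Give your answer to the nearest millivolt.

-61 mV

Vm = 59.3 · log₁₀[(Σ P·[cation]ₒ + Σ P·[anion]ᵢ) / (Σ P·[cation]ᵢ + Σ P·[anion]ₒ)]
Numerator = 1×7.24 + 0.061×108 = 13.83
Denominator = 1×147 + 0.061×9.71 = 147.6
Vm = 59.3 · log₁₀(0.093691) = 59.3 × (-1.0283) = -60.98 mV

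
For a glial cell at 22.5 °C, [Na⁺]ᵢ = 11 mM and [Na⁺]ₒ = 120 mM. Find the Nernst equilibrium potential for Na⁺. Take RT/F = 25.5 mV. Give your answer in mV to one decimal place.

60.9 mV

E = (25.5/z) · ln([Na⁺]_out/[Na⁺]_in) with z = +1.
= (25.5/1) · ln(120/11) = 25.50 · ln(10.91)
= 25.50 · (2.3896) = 60.93 mV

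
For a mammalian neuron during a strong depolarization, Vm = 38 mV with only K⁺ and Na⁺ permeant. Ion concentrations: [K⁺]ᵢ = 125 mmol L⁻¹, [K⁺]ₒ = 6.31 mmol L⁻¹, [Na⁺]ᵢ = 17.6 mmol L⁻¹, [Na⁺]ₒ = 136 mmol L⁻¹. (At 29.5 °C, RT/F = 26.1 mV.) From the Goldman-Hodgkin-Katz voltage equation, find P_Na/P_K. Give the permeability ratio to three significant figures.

8.75

Let α = P_Na/P_K. GHK: Vm = 26.1·ln[(Kₒ + α·Naₒ)/(Kᵢ + α·Naᵢ)].
e^(Vm/26.1) = e^(38.0/26.1) = 4.2885
So 4.2885·(Kᵢ + α·Naᵢ) = Kₒ + α·Naₒ → α = (4.2885·125.0 − 6.31) / (136.0 − 4.2885·17.6)
α = (536.1 − 6.31) / (136.0 − 75.48) = 529.8/60.52 = 8.753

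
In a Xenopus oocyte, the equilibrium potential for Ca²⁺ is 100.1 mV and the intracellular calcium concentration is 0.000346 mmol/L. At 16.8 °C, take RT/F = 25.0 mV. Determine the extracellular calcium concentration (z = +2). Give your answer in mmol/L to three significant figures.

1.04 mmol/L

Nernst: E = (25.0/2) · ln([out]/[in]), so ln([out]/[in]) = 100.1 × 2 / 25.0 = 8.0080.
[out]/[in] = e^(8.0080) = 3005.
[out] = 3005 × 0.000346 = 1.04 mmol/L.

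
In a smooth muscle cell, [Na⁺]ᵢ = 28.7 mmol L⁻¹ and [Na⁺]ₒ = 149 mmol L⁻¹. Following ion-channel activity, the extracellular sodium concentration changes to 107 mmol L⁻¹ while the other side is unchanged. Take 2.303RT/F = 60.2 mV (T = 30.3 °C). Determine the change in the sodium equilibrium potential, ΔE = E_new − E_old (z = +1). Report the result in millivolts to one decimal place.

-8.7 mV

E_old = (60.2/1)·log₁₀(149/28.7) = 43.06 mV
E_new = (60.2/1)·log₁₀(107/28.7) = 34.40 mV
ΔE = 34.40 − (43.06) = -8.66 mV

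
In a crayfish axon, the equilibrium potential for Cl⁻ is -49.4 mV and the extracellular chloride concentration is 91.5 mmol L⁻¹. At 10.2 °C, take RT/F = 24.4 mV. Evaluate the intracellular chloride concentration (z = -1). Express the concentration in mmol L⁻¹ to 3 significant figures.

12.1 mmol L⁻¹

Nernst: E = (24.4/-1) · ln([out]/[in]), so ln([out]/[in]) = -49.4 × -1 / 24.4 = 2.0246.
[out]/[in] = e^(2.0246) = 7.573.
[in] = 91.5 / 7.573 = 12.08 mmol L⁻¹.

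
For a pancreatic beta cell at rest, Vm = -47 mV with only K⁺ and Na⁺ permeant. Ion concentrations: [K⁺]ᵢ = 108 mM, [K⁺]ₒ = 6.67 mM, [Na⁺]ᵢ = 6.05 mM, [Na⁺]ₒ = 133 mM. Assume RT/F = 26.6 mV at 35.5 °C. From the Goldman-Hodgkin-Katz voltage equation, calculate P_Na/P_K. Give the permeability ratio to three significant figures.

Let α = P_Na/P_K. GHK: Vm = 26.6·ln[(Kₒ + α·Naₒ)/(Kᵢ + α·Naᵢ)].
e^(Vm/26.6) = e^(-47.0/26.6) = 0.17086
So 0.17086·(Kᵢ + α·Naᵢ) = Kₒ + α·Naₒ → α = (0.17086·108.0 − 6.67) / (133.0 − 0.17086·6.05)
α = (18.45 − 6.67) / (133.0 − 1.034) = 11.78/132 = 0.08929

0.0893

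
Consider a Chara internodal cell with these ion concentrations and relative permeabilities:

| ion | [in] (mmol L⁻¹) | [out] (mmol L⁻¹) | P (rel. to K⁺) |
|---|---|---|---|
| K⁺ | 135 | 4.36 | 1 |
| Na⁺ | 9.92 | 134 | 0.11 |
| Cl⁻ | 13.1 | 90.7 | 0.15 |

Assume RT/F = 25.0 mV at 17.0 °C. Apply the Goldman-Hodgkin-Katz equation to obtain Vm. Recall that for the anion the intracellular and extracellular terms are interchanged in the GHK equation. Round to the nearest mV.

-49 mV

Vm = 25.0 · ln[(Σ P·[cation]ₒ + Σ P·[anion]ᵢ) / (Σ P·[cation]ᵢ + Σ P·[anion]ₒ)]
Numerator = 1×4.36 + 0.11×134 + 0.15×13.1 = 21.07
Denominator = 1×135 + 0.11×9.92 + 0.15×90.7 = 149.7
Vm = 25.0 · ln(0.14072) = 25.0 × (-1.9610) = -49.02 mV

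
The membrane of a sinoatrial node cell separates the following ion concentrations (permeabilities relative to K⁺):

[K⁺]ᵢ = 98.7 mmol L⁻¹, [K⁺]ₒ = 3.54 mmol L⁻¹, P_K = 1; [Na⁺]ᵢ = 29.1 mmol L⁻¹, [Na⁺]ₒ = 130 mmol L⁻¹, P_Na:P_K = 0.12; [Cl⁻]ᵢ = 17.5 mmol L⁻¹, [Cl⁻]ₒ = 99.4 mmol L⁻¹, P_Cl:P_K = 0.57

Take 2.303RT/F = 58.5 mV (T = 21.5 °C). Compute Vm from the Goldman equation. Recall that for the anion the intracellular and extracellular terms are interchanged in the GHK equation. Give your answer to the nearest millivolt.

Vm = 58.5 · log₁₀[(Σ P·[cation]ₒ + Σ P·[anion]ᵢ) / (Σ P·[cation]ᵢ + Σ P·[anion]ₒ)]
Numerator = 1×3.54 + 0.12×130 + 0.57×17.5 = 29.12
Denominator = 1×98.7 + 0.12×29.1 + 0.57×99.4 = 158.9
Vm = 58.5 · log₁₀(0.18329) = 58.5 × (-0.7369) = -43.11 mV

-43 mV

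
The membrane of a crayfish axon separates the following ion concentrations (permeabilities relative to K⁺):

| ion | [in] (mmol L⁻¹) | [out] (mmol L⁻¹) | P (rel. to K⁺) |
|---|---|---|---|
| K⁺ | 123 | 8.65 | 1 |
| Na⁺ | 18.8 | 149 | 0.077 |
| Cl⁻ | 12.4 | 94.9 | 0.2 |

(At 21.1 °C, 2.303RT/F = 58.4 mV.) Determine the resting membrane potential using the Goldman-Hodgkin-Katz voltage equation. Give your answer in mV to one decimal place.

-46.9 mV

Vm = 58.4 · log₁₀[(Σ P·[cation]ₒ + Σ P·[anion]ᵢ) / (Σ P·[cation]ᵢ + Σ P·[anion]ₒ)]
Numerator = 1×8.65 + 0.077×149 + 0.2×12.4 = 22.6
Denominator = 1×123 + 0.077×18.8 + 0.2×94.9 = 143.4
Vm = 58.4 · log₁₀(0.15759) = 58.4 × (-0.8025) = -46.86 mV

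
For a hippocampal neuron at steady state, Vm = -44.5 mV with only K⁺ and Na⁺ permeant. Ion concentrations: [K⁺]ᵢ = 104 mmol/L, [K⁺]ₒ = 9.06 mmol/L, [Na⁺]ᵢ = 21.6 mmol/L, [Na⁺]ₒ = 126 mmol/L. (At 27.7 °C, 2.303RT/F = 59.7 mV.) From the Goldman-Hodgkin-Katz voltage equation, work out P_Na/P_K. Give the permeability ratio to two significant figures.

Let α = P_Na/P_K. GHK: Vm = 59.7·log₁₀[(Kₒ + α·Naₒ)/(Kᵢ + α·Naᵢ)].
10^(Vm/59.7) = 10^(-44.5/59.7) = 0.17972
So 0.17972·(Kᵢ + α·Naᵢ) = Kₒ + α·Naₒ → α = (0.17972·104.0 − 9.06) / (126.0 − 0.17972·21.6)
α = (18.69 − 9.06) / (126.0 − 3.882) = 9.631/122.1 = 0.07887

0.079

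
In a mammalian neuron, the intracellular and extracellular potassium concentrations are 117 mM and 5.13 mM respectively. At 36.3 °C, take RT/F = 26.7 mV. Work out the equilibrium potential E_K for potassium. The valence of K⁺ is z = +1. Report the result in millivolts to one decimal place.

-83.5 mV

E = (26.7/z) · ln([K⁺]_out/[K⁺]_in) with z = +1.
= (26.7/1) · ln(5.13/117) = 26.70 · ln(0.04385)
= 26.70 · (-3.1271) = -83.49 mV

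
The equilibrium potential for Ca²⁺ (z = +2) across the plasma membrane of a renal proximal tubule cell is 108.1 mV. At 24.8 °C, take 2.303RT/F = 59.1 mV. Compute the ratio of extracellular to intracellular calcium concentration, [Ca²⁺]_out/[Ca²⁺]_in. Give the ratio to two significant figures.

log₁₀([out]/[in]) = E·z/(59.1) = 108.1 × 2 / 59.1 = 3.6582
[out]/[in] = 10^(3.6582) = 4552

4600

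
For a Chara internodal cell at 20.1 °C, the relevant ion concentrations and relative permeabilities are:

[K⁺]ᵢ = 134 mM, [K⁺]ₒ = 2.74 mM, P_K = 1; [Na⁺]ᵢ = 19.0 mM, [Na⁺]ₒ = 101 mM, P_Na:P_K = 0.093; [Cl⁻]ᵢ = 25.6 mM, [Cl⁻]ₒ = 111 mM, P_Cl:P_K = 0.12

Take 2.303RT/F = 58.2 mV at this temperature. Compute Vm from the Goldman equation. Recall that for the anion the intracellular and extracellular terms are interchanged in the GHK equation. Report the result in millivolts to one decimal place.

Vm = 58.2 · log₁₀[(Σ P·[cation]ₒ + Σ P·[anion]ᵢ) / (Σ P·[cation]ᵢ + Σ P·[anion]ₒ)]
Numerator = 1×2.74 + 0.093×101 + 0.12×25.6 = 15.21
Denominator = 1×134 + 0.093×19.0 + 0.12×111 = 149.1
Vm = 58.2 · log₁₀(0.10199) = 58.2 × (-0.9915) = -57.70 mV

-57.7 mV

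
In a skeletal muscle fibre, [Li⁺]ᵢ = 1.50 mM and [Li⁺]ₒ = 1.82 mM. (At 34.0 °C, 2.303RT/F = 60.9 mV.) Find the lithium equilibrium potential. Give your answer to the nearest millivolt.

5 mV

E = (60.9/z) · log₁₀([Li⁺]_out/[Li⁺]_in) with z = +1.
= (60.9/1) · log₁₀(1.82/1.50) = 60.90 · log₁₀(1.213)
= 60.90 · (0.0840) = 5.11 mV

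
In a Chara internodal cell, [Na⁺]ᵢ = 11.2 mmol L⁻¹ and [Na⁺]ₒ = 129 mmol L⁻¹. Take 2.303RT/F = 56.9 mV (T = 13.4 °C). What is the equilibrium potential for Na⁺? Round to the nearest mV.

E = (56.9/z) · log₁₀([Na⁺]_out/[Na⁺]_in) with z = +1.
= (56.9/1) · log₁₀(129/11.2) = 56.90 · log₁₀(11.52)
= 56.90 · (1.0614) = 60.39 mV

60 mV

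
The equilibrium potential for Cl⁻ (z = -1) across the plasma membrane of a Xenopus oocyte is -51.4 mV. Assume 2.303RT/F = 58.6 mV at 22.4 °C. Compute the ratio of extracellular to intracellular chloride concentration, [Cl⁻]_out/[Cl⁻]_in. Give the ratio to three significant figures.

7.54

log₁₀([out]/[in]) = E·z/(58.6) = -51.4 × -1 / 58.6 = 0.8771
[out]/[in] = 10^(0.8771) = 7.536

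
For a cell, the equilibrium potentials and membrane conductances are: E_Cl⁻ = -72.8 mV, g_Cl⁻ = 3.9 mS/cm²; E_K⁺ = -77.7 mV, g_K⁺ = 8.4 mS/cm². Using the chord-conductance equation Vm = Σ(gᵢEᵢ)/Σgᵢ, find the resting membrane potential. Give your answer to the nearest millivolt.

-76 mV

Σ gᵢEᵢ = 3.9·(-72.8) + 8.4·(-77.7) = -936.60
Σ gᵢ = 3.9 + 8.4 = 12.3
Vm = -936.60 / 12.3 = -76.15 mV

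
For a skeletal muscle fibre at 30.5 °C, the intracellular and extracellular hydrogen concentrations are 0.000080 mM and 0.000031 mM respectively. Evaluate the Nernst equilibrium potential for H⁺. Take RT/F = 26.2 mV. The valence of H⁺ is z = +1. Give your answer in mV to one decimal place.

E = (26.2/z) · ln([H⁺]_out/[H⁺]_in) with z = +1.
= (26.2/1) · ln(0.000031/0.000080) = 26.20 · ln(0.3875)
= 26.20 · (-0.9480) = -24.84 mV

-24.8 mV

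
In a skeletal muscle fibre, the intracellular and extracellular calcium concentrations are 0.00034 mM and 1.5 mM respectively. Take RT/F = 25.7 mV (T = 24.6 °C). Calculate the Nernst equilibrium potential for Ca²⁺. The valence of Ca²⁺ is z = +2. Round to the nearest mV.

E = (25.7/z) · ln([Ca²⁺]_out/[Ca²⁺]_in) with z = +2.
= (25.7/2) · ln(1.5/0.00034) = 12.85 · ln(4412)
= 12.85 · (8.3920) = 107.84 mV

108 mV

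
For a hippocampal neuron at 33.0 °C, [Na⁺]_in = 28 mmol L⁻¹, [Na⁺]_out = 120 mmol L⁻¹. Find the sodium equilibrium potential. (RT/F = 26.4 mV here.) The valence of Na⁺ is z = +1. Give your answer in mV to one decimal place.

E = (26.4/z) · ln([Na⁺]_out/[Na⁺]_in) with z = +1.
= (26.4/1) · ln(120/28) = 26.40 · ln(4.286)
= 26.40 · (1.4553) = 38.42 mV

38.4 mV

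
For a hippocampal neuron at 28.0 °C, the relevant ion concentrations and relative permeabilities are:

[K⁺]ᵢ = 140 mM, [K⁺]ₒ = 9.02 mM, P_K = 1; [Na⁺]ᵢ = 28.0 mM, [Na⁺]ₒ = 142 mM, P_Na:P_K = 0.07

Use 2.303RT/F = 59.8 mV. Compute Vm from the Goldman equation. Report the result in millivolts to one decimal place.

Vm = 59.8 · log₁₀[(Σ P·[cation]ₒ + Σ P·[anion]ᵢ) / (Σ P·[cation]ᵢ + Σ P·[anion]ₒ)]
Numerator = 1×9.02 + 0.07×142 = 18.96
Denominator = 1×140 + 0.07×28.0 = 142
Vm = 59.8 · log₁₀(0.13356) = 59.8 × (-0.8743) = -52.28 mV

-52.3 mV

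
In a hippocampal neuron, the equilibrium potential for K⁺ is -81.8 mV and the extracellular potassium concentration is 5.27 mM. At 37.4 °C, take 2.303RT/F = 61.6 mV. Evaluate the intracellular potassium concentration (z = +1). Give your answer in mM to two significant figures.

Nernst: E = (61.6/1) · log₁₀([out]/[in]), so log₁₀([out]/[in]) = -81.8 × 1 / 61.6 = -1.3279.
[out]/[in] = 10^(-1.3279) = 0.047.
[in] = 5.27 / 0.047 = 112.1 mM.

110 mM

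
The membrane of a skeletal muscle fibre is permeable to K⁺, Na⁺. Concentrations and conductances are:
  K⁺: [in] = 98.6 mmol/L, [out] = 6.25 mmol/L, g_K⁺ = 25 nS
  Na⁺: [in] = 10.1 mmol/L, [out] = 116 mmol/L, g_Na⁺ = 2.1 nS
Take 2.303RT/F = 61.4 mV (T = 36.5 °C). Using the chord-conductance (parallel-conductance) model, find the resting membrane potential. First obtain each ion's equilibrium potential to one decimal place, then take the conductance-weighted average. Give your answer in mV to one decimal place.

-62.9 mV

E_K⁺ = (61.4/1)·log₁₀(6.25/98.6) = -73.6 mV
E_Na⁺ = (61.4/1)·log₁₀(116/10.1) = 65.1 mV
Vm = (Σ gᵢEᵢ)/(Σ gᵢ) = (25·-73.6 + 2.1·65.1) / (25 + 2.1)
= -1703.29 / 27.1 = -62.85 mV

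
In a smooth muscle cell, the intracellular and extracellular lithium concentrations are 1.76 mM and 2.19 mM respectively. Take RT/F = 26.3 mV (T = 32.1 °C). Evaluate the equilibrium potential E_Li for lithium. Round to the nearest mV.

6 mV

E = (26.3/z) · ln([Li⁺]_out/[Li⁺]_in) with z = +1.
= (26.3/1) · ln(2.19/1.76) = 26.30 · ln(1.244)
= 26.30 · (0.2186) = 5.75 mV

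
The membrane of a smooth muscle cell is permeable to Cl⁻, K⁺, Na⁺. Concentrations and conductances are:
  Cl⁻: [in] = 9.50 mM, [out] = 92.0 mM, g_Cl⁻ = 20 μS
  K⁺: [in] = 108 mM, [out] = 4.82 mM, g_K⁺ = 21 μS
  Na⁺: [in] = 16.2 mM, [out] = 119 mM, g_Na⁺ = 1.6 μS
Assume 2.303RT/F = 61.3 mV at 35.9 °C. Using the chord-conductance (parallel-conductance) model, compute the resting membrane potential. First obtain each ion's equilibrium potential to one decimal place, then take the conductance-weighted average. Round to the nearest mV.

E_Cl⁻ = (61.3/-1)·log₁₀(92.0/9.50) = -60.4 mV
E_K⁺ = (61.3/1)·log₁₀(4.82/108) = -82.8 mV
E_Na⁺ = (61.3/1)·log₁₀(119/16.2) = 53.1 mV
Vm = (Σ gᵢEᵢ)/(Σ gᵢ) = (20·-60.4 + 21·-82.8 + 1.6·53.1) / (20 + 21 + 1.6)
= -2861.84 / 42.6 = -67.18 mV

-67 mV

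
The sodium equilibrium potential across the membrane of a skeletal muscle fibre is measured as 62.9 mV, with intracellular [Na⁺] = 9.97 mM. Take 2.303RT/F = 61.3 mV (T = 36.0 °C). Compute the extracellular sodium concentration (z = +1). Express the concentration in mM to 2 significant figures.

Nernst: E = (61.3/1) · log₁₀([out]/[in]), so log₁₀([out]/[in]) = 62.9 × 1 / 61.3 = 1.0261.
[out]/[in] = 10^(1.0261) = 10.62.
[out] = 10.62 × 9.97 = 105.9 mM.

110 mM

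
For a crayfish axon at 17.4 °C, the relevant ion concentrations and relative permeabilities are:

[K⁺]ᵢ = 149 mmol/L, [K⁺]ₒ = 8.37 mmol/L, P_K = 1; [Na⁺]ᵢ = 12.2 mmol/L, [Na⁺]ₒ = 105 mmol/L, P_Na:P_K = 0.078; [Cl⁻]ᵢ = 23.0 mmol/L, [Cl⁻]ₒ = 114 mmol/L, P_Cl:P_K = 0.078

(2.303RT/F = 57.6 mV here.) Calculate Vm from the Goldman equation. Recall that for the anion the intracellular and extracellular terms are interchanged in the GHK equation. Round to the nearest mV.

Vm = 57.6 · log₁₀[(Σ P·[cation]ₒ + Σ P·[anion]ᵢ) / (Σ P·[cation]ᵢ + Σ P·[anion]ₒ)]
Numerator = 1×8.37 + 0.078×105 + 0.078×23.0 = 18.35
Denominator = 1×149 + 0.078×12.2 + 0.078×114 = 158.8
Vm = 57.6 · log₁₀(0.11555) = 57.6 × (-0.9372) = -53.98 mV

-54 mV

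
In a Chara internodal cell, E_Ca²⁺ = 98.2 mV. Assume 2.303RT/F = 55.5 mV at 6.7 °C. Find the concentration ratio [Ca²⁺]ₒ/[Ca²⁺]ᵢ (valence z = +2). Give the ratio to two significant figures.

3500

log₁₀([out]/[in]) = E·z/(55.5) = 98.2 × 2 / 55.5 = 3.5387
[out]/[in] = 10^(3.5387) = 3457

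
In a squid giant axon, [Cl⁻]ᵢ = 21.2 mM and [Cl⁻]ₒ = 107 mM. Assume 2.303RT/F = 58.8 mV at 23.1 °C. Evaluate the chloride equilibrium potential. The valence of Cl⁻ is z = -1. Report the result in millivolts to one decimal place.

E = (58.8/z) · log₁₀([Cl⁻]_out/[Cl⁻]_in) with z = -1.
For an anion, dividing by z = -1 reverses the sign.
= (58.8/-1) · log₁₀(107/21.2) = -58.80 · log₁₀(5.047)
= -58.80 · (0.7030) = -41.34 mV

-41.3 mV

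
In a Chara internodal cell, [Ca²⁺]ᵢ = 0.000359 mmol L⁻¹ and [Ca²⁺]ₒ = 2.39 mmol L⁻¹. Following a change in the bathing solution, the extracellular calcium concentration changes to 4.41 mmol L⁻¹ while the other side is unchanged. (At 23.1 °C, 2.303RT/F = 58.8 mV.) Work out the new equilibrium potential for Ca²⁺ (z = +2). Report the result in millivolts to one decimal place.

After the shift: [Ca²⁺]_out = 4.41, [Ca²⁺]_in = 0.000359 mmol L⁻¹.
E_new = (58.8/2)·log₁₀(4.41/0.000359) = 29.40 · (4.0893) = 120.23 mV

120.2 mV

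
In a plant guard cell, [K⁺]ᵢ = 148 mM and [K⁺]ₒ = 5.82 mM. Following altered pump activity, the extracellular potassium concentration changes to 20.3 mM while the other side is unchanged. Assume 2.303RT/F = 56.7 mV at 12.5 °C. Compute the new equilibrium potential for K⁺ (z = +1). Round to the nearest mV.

-49 mV

After the shift: [K⁺]_out = 20.3, [K⁺]_in = 148 mM.
E_new = (56.7/1)·log₁₀(20.3/148) = 56.70 · (-0.8628) = -48.92 mV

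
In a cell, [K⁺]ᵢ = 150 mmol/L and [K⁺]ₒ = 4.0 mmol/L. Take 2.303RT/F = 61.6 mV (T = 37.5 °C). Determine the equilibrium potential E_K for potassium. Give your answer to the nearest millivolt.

-97 mV

E = (61.6/z) · log₁₀([K⁺]_out/[K⁺]_in) with z = +1.
= (61.6/1) · log₁₀(4.0/150) = 61.60 · log₁₀(0.02667)
= 61.60 · (-1.5740) = -96.96 mV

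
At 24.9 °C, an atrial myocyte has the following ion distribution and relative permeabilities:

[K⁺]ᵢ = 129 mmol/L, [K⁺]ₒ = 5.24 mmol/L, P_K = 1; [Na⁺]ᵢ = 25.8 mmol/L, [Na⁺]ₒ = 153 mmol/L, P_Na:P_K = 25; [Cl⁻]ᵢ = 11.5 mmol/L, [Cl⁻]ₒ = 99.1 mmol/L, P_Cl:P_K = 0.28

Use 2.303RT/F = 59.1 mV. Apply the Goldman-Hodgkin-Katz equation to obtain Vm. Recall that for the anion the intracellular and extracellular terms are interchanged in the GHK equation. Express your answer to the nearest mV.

40 mV

Vm = 59.1 · log₁₀[(Σ P·[cation]ₒ + Σ P·[anion]ᵢ) / (Σ P·[cation]ᵢ + Σ P·[anion]ₒ)]
Numerator = 1×5.24 + 25×153 + 0.28×11.5 = 3833
Denominator = 1×129 + 25×25.8 + 0.28×99.1 = 801.7
Vm = 59.1 · log₁₀(4.7814) = 59.1 × (0.6796) = 40.16 mV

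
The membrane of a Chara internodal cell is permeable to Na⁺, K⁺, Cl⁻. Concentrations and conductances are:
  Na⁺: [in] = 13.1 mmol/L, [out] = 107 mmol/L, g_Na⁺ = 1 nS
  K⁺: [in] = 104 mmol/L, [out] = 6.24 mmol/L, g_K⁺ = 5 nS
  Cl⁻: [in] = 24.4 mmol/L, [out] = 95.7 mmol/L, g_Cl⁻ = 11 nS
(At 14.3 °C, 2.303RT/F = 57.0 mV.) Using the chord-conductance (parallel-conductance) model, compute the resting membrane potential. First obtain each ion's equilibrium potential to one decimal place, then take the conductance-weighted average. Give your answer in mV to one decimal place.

E_Na⁺ = (57.0/1)·log₁₀(107/13.1) = 52.0 mV
E_K⁺ = (57.0/1)·log₁₀(6.24/104) = -69.6 mV
E_Cl⁻ = (57.0/-1)·log₁₀(95.7/24.4) = -33.8 mV
Vm = (Σ gᵢEᵢ)/(Σ gᵢ) = (1·52.0 + 5·-69.6 + 11·-33.8) / (1 + 5 + 11)
= -667.80 / 17 = -39.28 mV

-39.3 mV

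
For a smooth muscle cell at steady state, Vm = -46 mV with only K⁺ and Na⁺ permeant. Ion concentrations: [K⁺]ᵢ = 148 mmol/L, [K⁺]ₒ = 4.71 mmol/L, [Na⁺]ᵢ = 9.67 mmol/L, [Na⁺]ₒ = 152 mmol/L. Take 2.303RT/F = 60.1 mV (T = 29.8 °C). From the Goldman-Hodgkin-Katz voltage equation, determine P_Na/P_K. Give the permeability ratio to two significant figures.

Let α = P_Na/P_K. GHK: Vm = 60.1·log₁₀[(Kₒ + α·Naₒ)/(Kᵢ + α·Naᵢ)].
10^(Vm/60.1) = 10^(-46.0/60.1) = 0.17164
So 0.17164·(Kᵢ + α·Naᵢ) = Kₒ + α·Naₒ → α = (0.17164·148.0 − 4.71) / (152.0 − 0.17164·9.67)
α = (25.4 − 4.71) / (152.0 − 1.66) = 20.69/150.3 = 0.1376

0.14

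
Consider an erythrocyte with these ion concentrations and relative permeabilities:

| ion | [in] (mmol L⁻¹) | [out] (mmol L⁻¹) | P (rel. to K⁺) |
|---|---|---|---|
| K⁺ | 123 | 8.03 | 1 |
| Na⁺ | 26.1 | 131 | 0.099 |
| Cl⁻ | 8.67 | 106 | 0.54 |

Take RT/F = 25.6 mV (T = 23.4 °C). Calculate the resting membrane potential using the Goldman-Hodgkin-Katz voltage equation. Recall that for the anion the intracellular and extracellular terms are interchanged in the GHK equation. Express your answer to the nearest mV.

-50 mV

Vm = 25.6 · ln[(Σ P·[cation]ₒ + Σ P·[anion]ᵢ) / (Σ P·[cation]ᵢ + Σ P·[anion]ₒ)]
Numerator = 1×8.03 + 0.099×131 + 0.54×8.67 = 25.68
Denominator = 1×123 + 0.099×26.1 + 0.54×106 = 182.8
Vm = 25.6 · ln(0.14047) = 25.6 × (-1.9628) = -50.25 mV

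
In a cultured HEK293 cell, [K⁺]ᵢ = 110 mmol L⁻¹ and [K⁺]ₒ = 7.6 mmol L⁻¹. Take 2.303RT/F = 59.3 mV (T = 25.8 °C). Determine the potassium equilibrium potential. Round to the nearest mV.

-69 mV

E = (59.3/z) · log₁₀([K⁺]_out/[K⁺]_in) with z = +1.
= (59.3/1) · log₁₀(7.6/110) = 59.30 · log₁₀(0.06909)
= 59.30 · (-1.1606) = -68.82 mV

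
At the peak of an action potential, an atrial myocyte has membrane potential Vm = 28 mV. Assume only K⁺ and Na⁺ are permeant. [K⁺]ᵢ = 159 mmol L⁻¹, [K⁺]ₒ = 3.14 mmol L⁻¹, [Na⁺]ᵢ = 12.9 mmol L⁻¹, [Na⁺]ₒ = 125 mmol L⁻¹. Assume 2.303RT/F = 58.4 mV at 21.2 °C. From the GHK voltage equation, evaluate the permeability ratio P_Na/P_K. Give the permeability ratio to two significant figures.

Let α = P_Na/P_K. GHK: Vm = 58.4·log₁₀[(Kₒ + α·Naₒ)/(Kᵢ + α·Naᵢ)].
10^(Vm/58.4) = 10^(28.0/58.4) = 3.0161
So 3.0161·(Kᵢ + α·Naᵢ) = Kₒ + α·Naₒ → α = (3.0161·159.0 − 3.14) / (125.0 − 3.0161·12.9)
α = (479.6 − 3.14) / (125.0 − 38.91) = 476.4/86.09 = 5.534

5.5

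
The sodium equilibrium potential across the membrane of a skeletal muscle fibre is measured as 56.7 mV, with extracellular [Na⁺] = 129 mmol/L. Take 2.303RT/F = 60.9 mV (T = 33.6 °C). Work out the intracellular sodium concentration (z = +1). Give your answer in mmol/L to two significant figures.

15 mmol/L

Nernst: E = (60.9/1) · log₁₀([out]/[in]), so log₁₀([out]/[in]) = 56.7 × 1 / 60.9 = 0.9310.
[out]/[in] = 10^(0.9310) = 8.532.
[in] = 129 / 8.532 = 15.12 mmol/L.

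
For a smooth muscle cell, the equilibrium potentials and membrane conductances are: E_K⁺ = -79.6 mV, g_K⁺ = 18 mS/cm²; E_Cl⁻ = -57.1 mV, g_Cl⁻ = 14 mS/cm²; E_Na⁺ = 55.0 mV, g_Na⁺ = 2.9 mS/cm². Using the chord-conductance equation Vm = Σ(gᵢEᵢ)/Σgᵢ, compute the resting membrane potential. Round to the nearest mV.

-59 mV

Σ gᵢEᵢ = 18·(-79.6) + 14·(-57.1) + 2.9·(55.0) = -2072.70
Σ gᵢ = 18 + 14 + 2.9 = 34.9
Vm = -2072.70 / 34.9 = -59.39 mV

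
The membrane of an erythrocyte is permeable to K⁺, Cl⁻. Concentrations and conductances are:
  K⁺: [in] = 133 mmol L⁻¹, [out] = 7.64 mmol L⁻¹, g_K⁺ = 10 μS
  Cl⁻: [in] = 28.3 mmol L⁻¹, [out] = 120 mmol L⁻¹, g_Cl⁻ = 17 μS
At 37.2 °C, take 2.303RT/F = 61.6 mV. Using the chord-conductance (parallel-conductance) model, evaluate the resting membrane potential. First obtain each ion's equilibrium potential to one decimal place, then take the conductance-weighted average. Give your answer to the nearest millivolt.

-53 mV

E_K⁺ = (61.6/1)·log₁₀(7.64/133) = -76.4 mV
E_Cl⁻ = (61.6/-1)·log₁₀(120/28.3) = -38.6 mV
Vm = (Σ gᵢEᵢ)/(Σ gᵢ) = (10·-76.4 + 17·-38.6) / (10 + 17)
= -1420.20 / 27 = -52.60 mV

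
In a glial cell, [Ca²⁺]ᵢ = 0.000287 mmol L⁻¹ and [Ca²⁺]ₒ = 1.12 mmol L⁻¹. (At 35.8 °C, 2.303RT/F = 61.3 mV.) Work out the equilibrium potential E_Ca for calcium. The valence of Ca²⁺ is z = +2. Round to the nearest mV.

E = (61.3/z) · log₁₀([Ca²⁺]_out/[Ca²⁺]_in) with z = +2.
= (61.3/2) · log₁₀(1.12/0.000287) = 30.65 · log₁₀(3902)
= 30.65 · (3.5913) = 110.07 mV

110 mV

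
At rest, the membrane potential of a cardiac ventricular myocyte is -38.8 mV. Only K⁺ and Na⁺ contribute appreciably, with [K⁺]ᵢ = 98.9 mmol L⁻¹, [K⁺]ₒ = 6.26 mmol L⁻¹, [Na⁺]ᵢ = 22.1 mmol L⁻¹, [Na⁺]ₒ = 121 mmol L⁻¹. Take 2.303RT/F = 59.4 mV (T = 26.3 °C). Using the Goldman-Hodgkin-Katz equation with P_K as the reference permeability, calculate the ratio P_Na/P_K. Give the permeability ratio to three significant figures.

0.135

Let α = P_Na/P_K. GHK: Vm = 59.4·log₁₀[(Kₒ + α·Naₒ)/(Kᵢ + α·Naᵢ)].
10^(Vm/59.4) = 10^(-38.8/59.4) = 0.22223
So 0.22223·(Kᵢ + α·Naᵢ) = Kₒ + α·Naₒ → α = (0.22223·98.9 − 6.26) / (121.0 − 0.22223·22.1)
α = (21.98 − 6.26) / (121.0 − 4.911) = 15.72/116.1 = 0.1354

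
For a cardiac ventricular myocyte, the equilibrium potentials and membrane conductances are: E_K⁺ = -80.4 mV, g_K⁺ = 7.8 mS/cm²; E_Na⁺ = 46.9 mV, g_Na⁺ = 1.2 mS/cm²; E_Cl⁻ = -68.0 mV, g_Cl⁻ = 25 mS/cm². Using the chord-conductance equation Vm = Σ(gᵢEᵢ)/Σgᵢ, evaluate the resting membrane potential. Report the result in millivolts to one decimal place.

Σ gᵢEᵢ = 7.8·(-80.4) + 1.2·(46.9) + 25·(-68.0) = -2270.84
Σ gᵢ = 7.8 + 1.2 + 25 = 34
Vm = -2270.84 / 34 = -66.79 mV

-66.8 mV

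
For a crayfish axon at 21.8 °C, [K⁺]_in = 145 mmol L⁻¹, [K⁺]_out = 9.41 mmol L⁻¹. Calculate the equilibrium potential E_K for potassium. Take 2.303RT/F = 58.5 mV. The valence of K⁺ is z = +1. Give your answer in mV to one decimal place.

-69.5 mV

E = (58.5/z) · log₁₀([K⁺]_out/[K⁺]_in) with z = +1.
= (58.5/1) · log₁₀(9.41/145) = 58.50 · log₁₀(0.0649)
= 58.50 · (-1.1878) = -69.49 mV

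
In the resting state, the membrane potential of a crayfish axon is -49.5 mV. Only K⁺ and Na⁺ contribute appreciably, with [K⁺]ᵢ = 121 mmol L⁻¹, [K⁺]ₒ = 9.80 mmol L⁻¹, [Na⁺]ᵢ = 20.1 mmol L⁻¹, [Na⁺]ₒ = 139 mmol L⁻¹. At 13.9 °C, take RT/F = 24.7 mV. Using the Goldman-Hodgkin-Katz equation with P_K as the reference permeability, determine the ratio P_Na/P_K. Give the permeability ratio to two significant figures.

Let α = P_Na/P_K. GHK: Vm = 24.7·ln[(Kₒ + α·Naₒ)/(Kᵢ + α·Naᵢ)].
e^(Vm/24.7) = e^(-49.5/24.7) = 0.13479
So 0.13479·(Kᵢ + α·Naᵢ) = Kₒ + α·Naₒ → α = (0.13479·121.0 − 9.8) / (139.0 − 0.13479·20.1)
α = (16.31 − 9.8) / (139.0 − 2.709) = 6.509/136.3 = 0.04776

0.048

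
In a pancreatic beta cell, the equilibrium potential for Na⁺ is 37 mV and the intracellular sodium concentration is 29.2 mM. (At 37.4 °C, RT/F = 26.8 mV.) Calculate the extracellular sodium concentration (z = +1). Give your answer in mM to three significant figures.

116 mM

Nernst: E = (26.8/1) · ln([out]/[in]), so ln([out]/[in]) = 37.0 × 1 / 26.8 = 1.3806.
[out]/[in] = e^(1.3806) = 3.977.
[out] = 3.977 × 29.2 = 116.1 mM.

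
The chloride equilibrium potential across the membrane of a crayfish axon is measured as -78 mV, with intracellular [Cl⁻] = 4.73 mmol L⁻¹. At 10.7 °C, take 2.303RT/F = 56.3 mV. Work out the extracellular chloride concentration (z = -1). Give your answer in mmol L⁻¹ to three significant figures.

Nernst: E = (56.3/-1) · log₁₀([out]/[in]), so log₁₀([out]/[in]) = -78.0 × -1 / 56.3 = 1.3854.
[out]/[in] = 10^(1.3854) = 24.29.
[out] = 24.29 × 4.73 = 114.9 mmol L⁻¹.

115 mmol L⁻¹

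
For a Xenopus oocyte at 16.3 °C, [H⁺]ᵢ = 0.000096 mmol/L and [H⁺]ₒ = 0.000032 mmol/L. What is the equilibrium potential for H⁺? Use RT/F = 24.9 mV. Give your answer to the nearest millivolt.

E = (24.9/z) · ln([H⁺]_out/[H⁺]_in) with z = +1.
= (24.9/1) · ln(0.000032/0.000096) = 24.90 · ln(0.3333)
= 24.90 · (-1.0986) = -27.36 mV

-27 mV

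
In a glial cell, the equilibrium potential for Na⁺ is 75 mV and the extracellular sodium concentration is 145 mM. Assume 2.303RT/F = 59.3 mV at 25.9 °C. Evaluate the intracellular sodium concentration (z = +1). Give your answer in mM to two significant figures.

7.9 mM

Nernst: E = (59.3/1) · log₁₀([out]/[in]), so log₁₀([out]/[in]) = 75.0 × 1 / 59.3 = 1.2648.
[out]/[in] = 10^(1.2648) = 18.4.
[in] = 145 / 18.4 = 7.882 mM.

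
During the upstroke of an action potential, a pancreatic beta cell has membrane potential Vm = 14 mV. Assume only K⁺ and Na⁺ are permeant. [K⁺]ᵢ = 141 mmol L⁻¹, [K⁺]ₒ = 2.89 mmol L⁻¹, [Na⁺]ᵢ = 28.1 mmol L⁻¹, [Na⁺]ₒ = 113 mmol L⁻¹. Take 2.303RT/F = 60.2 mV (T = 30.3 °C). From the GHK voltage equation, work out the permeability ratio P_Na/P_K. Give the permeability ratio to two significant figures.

Let α = P_Na/P_K. GHK: Vm = 60.2·log₁₀[(Kₒ + α·Naₒ)/(Kᵢ + α·Naᵢ)].
10^(Vm/60.2) = 10^(14.0/60.2) = 1.7083
So 1.7083·(Kᵢ + α·Naᵢ) = Kₒ + α·Naₒ → α = (1.7083·141.0 − 2.89) / (113.0 − 1.7083·28.1)
α = (240.9 − 2.89) / (113.0 − 48) = 238/65 = 3.661

3.7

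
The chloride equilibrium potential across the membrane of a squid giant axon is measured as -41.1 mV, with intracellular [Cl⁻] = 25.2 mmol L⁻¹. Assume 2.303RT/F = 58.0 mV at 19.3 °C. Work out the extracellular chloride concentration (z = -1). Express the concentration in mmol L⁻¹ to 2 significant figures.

Nernst: E = (58.0/-1) · log₁₀([out]/[in]), so log₁₀([out]/[in]) = -41.1 × -1 / 58.0 = 0.7086.
[out]/[in] = 10^(0.7086) = 5.112.
[out] = 5.112 × 25.2 = 128.8 mmol L⁻¹.

130 mmol L⁻¹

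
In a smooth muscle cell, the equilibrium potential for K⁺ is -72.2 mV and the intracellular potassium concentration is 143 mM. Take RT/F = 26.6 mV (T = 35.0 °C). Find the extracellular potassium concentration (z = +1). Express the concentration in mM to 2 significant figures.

Nernst: E = (26.6/1) · ln([out]/[in]), so ln([out]/[in]) = -72.2 × 1 / 26.6 = -2.7143.
[out]/[in] = e^(-2.7143) = 0.06625.
[out] = 0.06625 × 143 = 9.474 mM.

9.5 mM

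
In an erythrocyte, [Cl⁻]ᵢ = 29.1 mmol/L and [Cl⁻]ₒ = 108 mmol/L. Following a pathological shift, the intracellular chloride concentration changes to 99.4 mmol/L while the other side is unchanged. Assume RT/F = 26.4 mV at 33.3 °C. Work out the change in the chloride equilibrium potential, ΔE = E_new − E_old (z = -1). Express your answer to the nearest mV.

32 mV

E_old = (26.4/-1)·ln(108/29.1) = -34.62 mV
E_new = (26.4/-1)·ln(108/99.4) = -2.19 mV
ΔE = -2.19 − (-34.62) = 32.43 mV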